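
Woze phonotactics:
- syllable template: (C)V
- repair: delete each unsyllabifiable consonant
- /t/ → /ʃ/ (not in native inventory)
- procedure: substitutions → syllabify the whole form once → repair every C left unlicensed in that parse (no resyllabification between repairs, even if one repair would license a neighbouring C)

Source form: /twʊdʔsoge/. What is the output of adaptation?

wʊsoge

Substitution: /t/ → /ʃ/, giving /ʃwʊdʔsoge/.
The consonants /ʃ/, /d/, /ʔ/ cannot be parsed into a legal (C)V syllable (no codas are permitted; onsets are limited to one consonant).
Deleting the stranded consonants removes /ʃ/, /d/, /ʔ/.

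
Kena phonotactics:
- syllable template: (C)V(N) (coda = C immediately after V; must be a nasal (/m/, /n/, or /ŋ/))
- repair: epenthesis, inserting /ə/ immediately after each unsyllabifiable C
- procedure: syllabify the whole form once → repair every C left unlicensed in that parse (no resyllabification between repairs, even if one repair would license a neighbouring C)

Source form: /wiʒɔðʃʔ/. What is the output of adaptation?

wiʒɔðəʃəʔə

Under (C)V(N), the unsyllabifiable consonants are /ð/, /ʃ/, /ʔ/ (only a nasal (/m/, /n/, or /ŋ/) is licensed in coda position; onsets are limited to one consonant).
Inserting the epenthetic vowel yields /ð/ → /ðə/, /ʃ/ → /ʃə/, /ʔ/ → /ʔə/.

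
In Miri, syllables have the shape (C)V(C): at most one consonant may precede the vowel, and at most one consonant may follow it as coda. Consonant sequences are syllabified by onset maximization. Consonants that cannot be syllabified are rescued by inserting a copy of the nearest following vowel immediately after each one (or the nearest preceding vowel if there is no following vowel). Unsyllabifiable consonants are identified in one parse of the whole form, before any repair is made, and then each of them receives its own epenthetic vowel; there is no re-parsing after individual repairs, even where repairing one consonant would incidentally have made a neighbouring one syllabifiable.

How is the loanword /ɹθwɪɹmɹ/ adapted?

Under (C)V(C), the unsyllabifiable consonants are /ɹ/, /θ/, /m/, /ɹ/ (at most one coda consonant is licensed; onsets are limited to one consonant).
Each unlicensed consonant becomes the onset of a new syllable: /ɹ/ → /ɹɪ/, /θ/ → /θɪ/, /m/ → /mɪ/, /ɹ/ → /ɹɪ/.

ɹɪθɪwɪɹmɪɹɪ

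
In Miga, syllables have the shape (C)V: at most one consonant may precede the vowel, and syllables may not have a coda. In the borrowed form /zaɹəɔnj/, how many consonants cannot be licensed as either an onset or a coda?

2

Syllabifying with onset maximization leaves /n/, /j/ stranded (no codas are permitted; onsets are limited to one consonant).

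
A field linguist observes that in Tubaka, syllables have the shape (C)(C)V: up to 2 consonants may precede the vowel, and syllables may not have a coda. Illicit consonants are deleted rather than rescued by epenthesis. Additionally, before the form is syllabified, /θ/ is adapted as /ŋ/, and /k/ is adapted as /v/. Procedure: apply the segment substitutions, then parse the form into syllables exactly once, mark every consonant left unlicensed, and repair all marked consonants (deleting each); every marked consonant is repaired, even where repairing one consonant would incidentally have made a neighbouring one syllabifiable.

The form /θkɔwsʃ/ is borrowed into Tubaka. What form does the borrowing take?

Substitution: /θ/ → /ŋ/, /k/ → /v/, giving /ŋvɔwsʃ/.
Under (C)(C)V, the unsyllabifiable consonants are /w/, /s/, /ʃ/ (no codas are permitted; onsets may contain at most 2 consonants).
Deleting the stranded consonants removes /w/, /s/, /ʃ/.

ŋvɔ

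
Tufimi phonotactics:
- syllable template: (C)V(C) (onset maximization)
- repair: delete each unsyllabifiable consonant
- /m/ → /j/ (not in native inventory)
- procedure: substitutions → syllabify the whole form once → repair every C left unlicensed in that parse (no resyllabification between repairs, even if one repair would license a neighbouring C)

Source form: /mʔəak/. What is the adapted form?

Substitution: /m/ → /j/, giving /jʔəak/.
Under (C)V(C), the unsyllabifiable consonants are /j/ (at most one coda consonant is licensed; onsets are limited to one consonant).
Deletion applies to /j/.

ʔəak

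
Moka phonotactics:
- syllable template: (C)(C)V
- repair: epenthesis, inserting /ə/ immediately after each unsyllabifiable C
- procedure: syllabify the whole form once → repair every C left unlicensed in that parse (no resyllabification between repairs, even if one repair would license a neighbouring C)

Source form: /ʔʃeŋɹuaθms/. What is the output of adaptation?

The consonants /θ/, /m/, /s/ cannot be parsed into a legal (C)(C)V syllable (no codas are permitted; onsets may contain at most 2 consonants).
Epenthesis after each stranded consonant: /θ/ → /θə/, /m/ → /mə/, /s/ → /sə/.

ʔʃeŋɹuaθəməsə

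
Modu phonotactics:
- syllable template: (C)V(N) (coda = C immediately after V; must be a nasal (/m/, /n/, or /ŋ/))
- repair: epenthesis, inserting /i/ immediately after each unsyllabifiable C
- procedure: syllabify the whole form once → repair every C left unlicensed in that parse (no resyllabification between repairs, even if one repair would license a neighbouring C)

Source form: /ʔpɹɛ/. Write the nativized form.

Syllabifying with onset maximization leaves /ʔ/, /p/ stranded (only a nasal (/m/, /n/, or /ŋ/) is licensed in coda position; onsets are limited to one consonant).
Each unlicensed consonant becomes the onset of a new syllable: /ʔ/ → /ʔi/, /p/ → /pi/.

ʔipiɹɛ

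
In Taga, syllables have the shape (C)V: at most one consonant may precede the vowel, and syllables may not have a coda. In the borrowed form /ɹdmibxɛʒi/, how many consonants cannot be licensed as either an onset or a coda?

3

Syllabifying with onset maximization leaves /ɹ/, /d/, /b/ stranded (no codas are permitted; onsets are limited to one consonant).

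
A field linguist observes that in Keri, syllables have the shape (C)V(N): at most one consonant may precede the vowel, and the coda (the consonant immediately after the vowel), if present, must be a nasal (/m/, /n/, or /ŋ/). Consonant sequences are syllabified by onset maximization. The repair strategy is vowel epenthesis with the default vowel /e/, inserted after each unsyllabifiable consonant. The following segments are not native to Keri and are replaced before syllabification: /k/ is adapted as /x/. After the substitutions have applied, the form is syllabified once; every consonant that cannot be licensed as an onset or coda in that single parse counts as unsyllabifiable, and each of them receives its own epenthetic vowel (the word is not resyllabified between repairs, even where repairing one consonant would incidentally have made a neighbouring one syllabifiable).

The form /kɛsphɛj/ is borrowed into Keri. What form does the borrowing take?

Substitution: /k/ → /x/, giving /xɛsphɛj/.
Syllabifying with onset maximization leaves /s/, /p/, /j/ stranded (only a nasal (/m/, /n/, or /ŋ/) is licensed in coda position; onsets are limited to one consonant).
Each unlicensed consonant becomes the onset of a new syllable: /s/ → /se/, /p/ → /pe/, /j/ → /je/.

xɛsepehɛje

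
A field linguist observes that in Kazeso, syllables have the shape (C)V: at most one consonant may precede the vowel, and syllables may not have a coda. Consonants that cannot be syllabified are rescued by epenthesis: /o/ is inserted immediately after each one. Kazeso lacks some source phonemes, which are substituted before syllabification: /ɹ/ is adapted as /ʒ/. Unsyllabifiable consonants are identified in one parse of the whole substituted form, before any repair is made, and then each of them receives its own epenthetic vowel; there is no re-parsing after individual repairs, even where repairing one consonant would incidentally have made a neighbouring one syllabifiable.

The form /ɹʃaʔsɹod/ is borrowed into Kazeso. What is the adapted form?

ʒoʃaʔosoʒodo

Substitution: /ɹ/ → /ʒ/, giving /ʒʃaʔsʒod/.
Syllabifying with onset maximization leaves /ʒ/, /ʔ/, /s/, /d/ stranded (no codas are permitted; onsets are limited to one consonant).
Each unlicensed consonant becomes the onset of a new syllable: /ʒ/ → /ʒo/, /ʔ/ → /ʔo/, /s/ → /so/, /d/ → /do/.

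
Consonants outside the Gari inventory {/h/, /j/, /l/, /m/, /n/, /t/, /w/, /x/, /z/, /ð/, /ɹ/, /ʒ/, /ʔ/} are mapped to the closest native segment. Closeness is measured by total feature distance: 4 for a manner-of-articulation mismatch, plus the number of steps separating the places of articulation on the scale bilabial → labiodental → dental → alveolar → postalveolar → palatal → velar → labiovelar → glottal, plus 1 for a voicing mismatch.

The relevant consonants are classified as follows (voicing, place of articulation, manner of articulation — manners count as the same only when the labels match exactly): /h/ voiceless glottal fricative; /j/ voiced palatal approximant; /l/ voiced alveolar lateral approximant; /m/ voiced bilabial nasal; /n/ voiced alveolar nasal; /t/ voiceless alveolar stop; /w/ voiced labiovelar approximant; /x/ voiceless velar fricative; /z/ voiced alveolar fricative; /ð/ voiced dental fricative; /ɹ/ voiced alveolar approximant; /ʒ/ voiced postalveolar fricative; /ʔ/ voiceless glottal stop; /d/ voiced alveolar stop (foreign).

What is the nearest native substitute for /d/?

t

/t/ is closest: same manner (stop), place distance 0 (alveolar→alveolar), voicing differs (+1); total 1. Next closest is /l/ at distance 4.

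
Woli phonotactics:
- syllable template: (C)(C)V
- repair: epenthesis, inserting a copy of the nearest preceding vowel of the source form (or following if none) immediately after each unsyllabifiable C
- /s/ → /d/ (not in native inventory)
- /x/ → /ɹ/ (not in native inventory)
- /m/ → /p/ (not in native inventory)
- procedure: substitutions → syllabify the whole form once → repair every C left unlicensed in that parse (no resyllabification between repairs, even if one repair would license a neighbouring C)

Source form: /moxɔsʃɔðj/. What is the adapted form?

Substitution: /m/ → /p/, /x/ → /ɹ/, /s/ → /d/, giving /poɹɔdʃɔðj/.
Under (C)(C)V, the unsyllabifiable consonants are /ð/, /j/ (no codas are permitted; onsets may contain at most 2 consonants).
Each unlicensed consonant becomes the onset of a new syllable: /ð/ → /ðɔ/, /j/ → /jɔ/.

poɹɔdʃɔðɔjɔ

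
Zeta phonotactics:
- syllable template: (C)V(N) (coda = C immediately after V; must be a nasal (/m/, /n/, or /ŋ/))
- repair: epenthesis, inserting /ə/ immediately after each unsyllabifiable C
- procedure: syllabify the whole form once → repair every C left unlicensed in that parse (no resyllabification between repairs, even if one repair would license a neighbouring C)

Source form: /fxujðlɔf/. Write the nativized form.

The consonants /f/, /j/, /ð/, /f/ cannot be parsed into a legal (C)V(N) syllable (only a nasal (/m/, /n/, or /ŋ/) is licensed in coda position; onsets are limited to one consonant).
Inserting the epenthetic vowel yields /f/ → /fə/, /j/ → /jə/, /ð/ → /ðə/, /f/ → /fə/.

fəxujəðəlɔfə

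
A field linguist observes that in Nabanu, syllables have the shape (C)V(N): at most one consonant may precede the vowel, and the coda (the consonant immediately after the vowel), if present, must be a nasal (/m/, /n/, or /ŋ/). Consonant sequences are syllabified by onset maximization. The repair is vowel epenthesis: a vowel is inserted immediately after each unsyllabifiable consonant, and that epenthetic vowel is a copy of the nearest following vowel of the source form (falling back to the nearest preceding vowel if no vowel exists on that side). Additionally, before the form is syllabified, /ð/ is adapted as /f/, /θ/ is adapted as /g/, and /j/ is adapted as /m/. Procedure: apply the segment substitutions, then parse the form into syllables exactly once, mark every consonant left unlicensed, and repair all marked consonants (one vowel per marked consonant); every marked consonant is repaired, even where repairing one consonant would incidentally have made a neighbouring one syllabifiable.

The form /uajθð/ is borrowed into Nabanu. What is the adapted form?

Substitution: /j/ → /m/, /θ/ → /g/, /ð/ → /f/, giving /uamgf/.
The consonants /g/, /f/ cannot be parsed into a legal (C)V(N) syllable (only a nasal (/m/, /n/, or /ŋ/) is licensed in coda position; onsets are limited to one consonant).
Each unlicensed consonant becomes the onset of a new syllable: /g/ → /ga/, /f/ → /fa/.

uamgafa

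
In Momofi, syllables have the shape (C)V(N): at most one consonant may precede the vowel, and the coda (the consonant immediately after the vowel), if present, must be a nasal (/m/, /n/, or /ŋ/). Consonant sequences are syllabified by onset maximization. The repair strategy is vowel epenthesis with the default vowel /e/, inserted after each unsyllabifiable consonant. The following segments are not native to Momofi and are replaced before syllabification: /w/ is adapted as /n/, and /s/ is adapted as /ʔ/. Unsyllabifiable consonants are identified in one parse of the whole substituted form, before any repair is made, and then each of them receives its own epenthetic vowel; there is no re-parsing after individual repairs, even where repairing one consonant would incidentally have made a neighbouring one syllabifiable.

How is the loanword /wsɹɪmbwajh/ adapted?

Substitution: /w/ → /n/, /s/ → /ʔ/, giving /nʔɹɪmbnajh/.
The consonants /n/, /ʔ/, /b/, /j/, /h/ cannot be parsed into a legal (C)V(N) syllable (only a nasal (/m/, /n/, or /ŋ/) is licensed in coda position; onsets are limited to one consonant).
Epenthesis after each stranded consonant: /n/ → /ne/, /ʔ/ → /ʔe/, /b/ → /be/, /j/ → /je/, /h/ → /he/.

neʔeɹɪmbenajehe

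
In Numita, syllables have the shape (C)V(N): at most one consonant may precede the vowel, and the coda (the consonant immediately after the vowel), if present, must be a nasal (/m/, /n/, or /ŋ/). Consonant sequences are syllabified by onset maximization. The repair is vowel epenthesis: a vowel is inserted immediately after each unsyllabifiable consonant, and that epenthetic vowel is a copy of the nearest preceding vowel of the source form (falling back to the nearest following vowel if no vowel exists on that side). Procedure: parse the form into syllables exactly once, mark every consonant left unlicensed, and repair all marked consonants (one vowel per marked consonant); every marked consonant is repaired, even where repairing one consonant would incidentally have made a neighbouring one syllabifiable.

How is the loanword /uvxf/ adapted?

The consonants /v/, /x/, /f/ cannot be parsed into a legal (C)V(N) syllable (only a nasal (/m/, /n/, or /ŋ/) is licensed in coda position; onsets are limited to one consonant).
Epenthesis after each stranded consonant: /v/ → /vu/, /x/ → /xu/, /f/ → /fu/.

uvuxufu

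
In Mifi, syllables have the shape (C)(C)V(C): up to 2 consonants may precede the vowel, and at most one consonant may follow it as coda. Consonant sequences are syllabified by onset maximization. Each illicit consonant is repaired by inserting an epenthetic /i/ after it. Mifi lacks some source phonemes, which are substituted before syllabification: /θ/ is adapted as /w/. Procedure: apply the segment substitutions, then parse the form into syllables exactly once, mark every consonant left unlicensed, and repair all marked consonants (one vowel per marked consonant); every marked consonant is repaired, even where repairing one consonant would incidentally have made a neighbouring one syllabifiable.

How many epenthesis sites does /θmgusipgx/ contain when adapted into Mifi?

After substitution the input is /wmgusipgx/.
The unsyllabifiable consonants are /w/, /g/, /x/; each receives one epenthetic vowel.

3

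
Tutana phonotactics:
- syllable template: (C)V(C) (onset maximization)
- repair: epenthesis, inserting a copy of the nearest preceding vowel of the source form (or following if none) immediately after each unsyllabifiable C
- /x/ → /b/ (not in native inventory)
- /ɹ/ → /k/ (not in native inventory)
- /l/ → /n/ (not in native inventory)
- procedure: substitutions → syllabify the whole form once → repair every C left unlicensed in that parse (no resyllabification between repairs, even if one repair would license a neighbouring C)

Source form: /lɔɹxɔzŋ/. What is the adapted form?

Substitution: /l/ → /n/, /ɹ/ → /k/, /x/ → /b/, giving /nɔkbɔzŋ/.
The consonants /ŋ/ cannot be parsed into a legal (C)V(C) syllable (at most one coda consonant is licensed; onsets are limited to one consonant).
Epenthesis after each stranded consonant: /ŋ/ → /ŋɔ/.

nɔkbɔzŋɔ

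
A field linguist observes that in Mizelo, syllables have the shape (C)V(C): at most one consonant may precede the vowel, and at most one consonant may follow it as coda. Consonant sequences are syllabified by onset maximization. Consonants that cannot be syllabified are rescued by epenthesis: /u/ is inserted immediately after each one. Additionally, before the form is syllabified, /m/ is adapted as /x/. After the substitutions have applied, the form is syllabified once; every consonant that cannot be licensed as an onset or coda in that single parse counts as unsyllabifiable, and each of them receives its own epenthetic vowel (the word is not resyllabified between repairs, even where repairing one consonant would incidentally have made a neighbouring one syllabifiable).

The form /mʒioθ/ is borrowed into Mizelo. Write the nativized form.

xuʒioθ

Substitution: /m/ → /x/, giving /xʒioθ/.
Under (C)V(C), the unsyllabifiable consonants are /x/ (at most one coda consonant is licensed; onsets are limited to one consonant).
Epenthesis after each stranded consonant: /x/ → /xu/.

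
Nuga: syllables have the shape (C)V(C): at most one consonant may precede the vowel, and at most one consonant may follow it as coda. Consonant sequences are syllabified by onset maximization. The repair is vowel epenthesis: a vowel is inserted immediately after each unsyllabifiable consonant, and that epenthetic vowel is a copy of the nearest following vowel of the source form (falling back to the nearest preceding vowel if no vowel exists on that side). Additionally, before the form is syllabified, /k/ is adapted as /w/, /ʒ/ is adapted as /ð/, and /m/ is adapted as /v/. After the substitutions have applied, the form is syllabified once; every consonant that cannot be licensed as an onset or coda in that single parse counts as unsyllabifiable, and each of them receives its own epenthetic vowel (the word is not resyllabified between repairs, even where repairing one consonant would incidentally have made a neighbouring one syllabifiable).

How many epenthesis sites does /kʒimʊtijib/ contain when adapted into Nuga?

After substitution the input is /wðivʊtijib/.
The unsyllabifiable consonants are /w/; each receives one epenthetic vowel.

1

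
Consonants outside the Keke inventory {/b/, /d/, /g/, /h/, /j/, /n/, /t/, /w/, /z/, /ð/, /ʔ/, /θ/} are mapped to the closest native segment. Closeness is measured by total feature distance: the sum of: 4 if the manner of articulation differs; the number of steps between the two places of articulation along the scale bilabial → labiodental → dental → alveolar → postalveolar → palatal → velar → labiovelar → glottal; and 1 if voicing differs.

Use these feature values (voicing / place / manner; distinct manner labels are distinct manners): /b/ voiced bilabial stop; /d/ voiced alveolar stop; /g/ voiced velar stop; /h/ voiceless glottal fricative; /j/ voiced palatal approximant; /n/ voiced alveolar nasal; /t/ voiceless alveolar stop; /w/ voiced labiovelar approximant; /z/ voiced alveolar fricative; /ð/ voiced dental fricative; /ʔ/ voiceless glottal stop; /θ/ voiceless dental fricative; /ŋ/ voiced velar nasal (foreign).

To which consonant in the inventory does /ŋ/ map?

n

/n/ is closest: same manner (nasal), place distance 3 (velar→alveolar), same voicing; total 3. Next closest is /g/ at distance 4.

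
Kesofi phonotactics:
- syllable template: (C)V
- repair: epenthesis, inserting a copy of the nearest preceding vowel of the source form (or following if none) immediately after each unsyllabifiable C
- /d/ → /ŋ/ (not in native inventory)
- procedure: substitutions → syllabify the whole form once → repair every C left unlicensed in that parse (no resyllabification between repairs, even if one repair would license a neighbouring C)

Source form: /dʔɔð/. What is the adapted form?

Substitution: /d/ → /ŋ/, giving /ŋʔɔð/.
Syllabifying with onset maximization leaves /ŋ/, /ð/ stranded (no codas are permitted; onsets are limited to one consonant).
Epenthesis after each stranded consonant: /ŋ/ → /ŋɔ/, /ð/ → /ðɔ/.

ŋɔʔɔðɔ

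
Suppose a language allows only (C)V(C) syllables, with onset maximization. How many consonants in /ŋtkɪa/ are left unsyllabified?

2

The consonants /ŋ/, /t/ cannot be parsed into a legal (C)V(C) syllable (at most one coda consonant is licensed; onsets are limited to one consonant).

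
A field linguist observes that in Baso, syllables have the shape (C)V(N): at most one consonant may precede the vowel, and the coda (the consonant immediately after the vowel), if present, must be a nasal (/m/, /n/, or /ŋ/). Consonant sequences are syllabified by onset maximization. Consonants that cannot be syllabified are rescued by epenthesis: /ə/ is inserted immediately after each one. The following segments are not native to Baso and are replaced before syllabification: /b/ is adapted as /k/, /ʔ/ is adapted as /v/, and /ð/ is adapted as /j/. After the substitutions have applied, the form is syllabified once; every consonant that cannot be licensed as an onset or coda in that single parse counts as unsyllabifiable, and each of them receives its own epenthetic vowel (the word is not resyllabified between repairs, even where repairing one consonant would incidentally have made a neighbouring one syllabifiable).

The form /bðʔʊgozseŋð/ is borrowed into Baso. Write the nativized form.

kəjəvʊgozəseŋjə

Substitution: /b/ → /k/, /ð/ → /j/, /ʔ/ → /v/, giving /kjvʊgozseŋj/.
Under (C)V(N), the unsyllabifiable consonants are /k/, /j/, /z/, /j/ (only a nasal (/m/, /n/, or /ŋ/) is licensed in coda position; onsets are limited to one consonant).
Each unlicensed consonant becomes the onset of a new syllable: /k/ → /kə/, /j/ → /jə/, /z/ → /zə/, /j/ → /jə/.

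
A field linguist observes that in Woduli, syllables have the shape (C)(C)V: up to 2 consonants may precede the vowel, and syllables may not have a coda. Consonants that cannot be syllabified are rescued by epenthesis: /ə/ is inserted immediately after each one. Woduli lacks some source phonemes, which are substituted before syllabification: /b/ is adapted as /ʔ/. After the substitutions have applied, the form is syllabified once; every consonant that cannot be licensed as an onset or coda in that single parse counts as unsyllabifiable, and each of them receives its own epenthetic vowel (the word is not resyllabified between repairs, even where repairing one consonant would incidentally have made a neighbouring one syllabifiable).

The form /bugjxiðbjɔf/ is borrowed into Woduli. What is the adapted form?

Substitution: /b/ → /ʔ/, giving /ʔugjxiðʔjɔf/.
Under (C)(C)V, the unsyllabifiable consonants are /g/, /ð/, /f/ (no codas are permitted; onsets may contain at most 2 consonants).
Inserting the epenthetic vowel yields /g/ → /gə/, /ð/ → /ðə/, /f/ → /fə/.

ʔugəjxiðəʔjɔfə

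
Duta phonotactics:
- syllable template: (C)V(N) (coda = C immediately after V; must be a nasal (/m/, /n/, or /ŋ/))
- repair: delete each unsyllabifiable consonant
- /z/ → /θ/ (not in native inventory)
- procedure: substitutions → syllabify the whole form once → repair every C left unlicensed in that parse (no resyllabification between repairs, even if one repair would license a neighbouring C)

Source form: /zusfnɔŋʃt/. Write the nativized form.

Substitution: /z/ → /θ/, giving /θusfnɔŋʃt/.
Syllabifying with onset maximization leaves /s/, /f/, /ʃ/, /t/ stranded (only a nasal (/m/, /n/, or /ŋ/) is licensed in coda position; onsets are limited to one consonant).
Each unlicensed consonant is deleted: /s/, /f/, /ʃ/, /t/.

θunɔŋ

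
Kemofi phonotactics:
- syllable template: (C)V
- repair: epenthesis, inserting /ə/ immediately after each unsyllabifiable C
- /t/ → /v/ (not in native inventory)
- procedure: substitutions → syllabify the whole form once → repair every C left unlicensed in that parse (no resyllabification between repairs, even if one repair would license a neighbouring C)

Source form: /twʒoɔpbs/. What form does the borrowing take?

vəwəʒoɔpəbəsə

Substitution: /t/ → /v/, giving /vwʒoɔpbs/.
Under (C)V, the unsyllabifiable consonants are /v/, /w/, /p/, /b/, /s/ (no codas are permitted; onsets are limited to one consonant).
Each unlicensed consonant becomes the onset of a new syllable: /v/ → /və/, /w/ → /wə/, /p/ → /pə/, /b/ → /bə/, /s/ → /sə/.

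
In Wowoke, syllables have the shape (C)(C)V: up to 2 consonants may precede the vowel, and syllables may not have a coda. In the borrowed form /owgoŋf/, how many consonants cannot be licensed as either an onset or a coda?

Under (C)(C)V, the unsyllabifiable consonants are /ŋ/, /f/ (no codas are permitted; onsets may contain at most 2 consonants).

2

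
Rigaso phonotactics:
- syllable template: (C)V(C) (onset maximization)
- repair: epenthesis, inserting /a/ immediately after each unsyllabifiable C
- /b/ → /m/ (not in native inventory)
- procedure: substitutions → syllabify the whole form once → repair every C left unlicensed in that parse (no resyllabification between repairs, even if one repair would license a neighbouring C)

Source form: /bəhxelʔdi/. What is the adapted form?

məhxelʔadi

Substitution: /b/ → /m/, giving /məhxelʔdi/.
The consonants /ʔ/ cannot be parsed into a legal (C)V(C) syllable (at most one coda consonant is licensed; onsets are limited to one consonant).
Epenthesis after each stranded consonant: /ʔ/ → /ʔa/.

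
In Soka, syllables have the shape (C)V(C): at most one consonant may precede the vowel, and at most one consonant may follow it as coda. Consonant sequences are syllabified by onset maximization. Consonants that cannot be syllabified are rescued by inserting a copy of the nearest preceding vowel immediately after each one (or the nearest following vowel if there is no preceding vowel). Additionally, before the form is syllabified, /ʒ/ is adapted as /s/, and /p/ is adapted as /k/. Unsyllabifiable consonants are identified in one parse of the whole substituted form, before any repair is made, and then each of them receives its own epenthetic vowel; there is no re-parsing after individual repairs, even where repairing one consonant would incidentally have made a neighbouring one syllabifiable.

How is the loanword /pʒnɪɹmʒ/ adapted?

Substitution: /p/ → /k/, /ʒ/ → /s/, giving /ksnɪɹms/.
Under (C)V(C), the unsyllabifiable consonants are /k/, /s/, /m/, /s/ (at most one coda consonant is licensed; onsets are limited to one consonant).
Each unlicensed consonant becomes the onset of a new syllable: /k/ → /kɪ/, /s/ → /sɪ/, /m/ → /mɪ/, /s/ → /sɪ/.

kɪsɪnɪɹmɪsɪ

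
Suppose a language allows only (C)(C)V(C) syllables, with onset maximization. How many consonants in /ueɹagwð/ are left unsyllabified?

2

Syllabifying with onset maximization leaves /w/, /ð/ stranded (at most one coda consonant is licensed; onsets may contain at most 2 consonants).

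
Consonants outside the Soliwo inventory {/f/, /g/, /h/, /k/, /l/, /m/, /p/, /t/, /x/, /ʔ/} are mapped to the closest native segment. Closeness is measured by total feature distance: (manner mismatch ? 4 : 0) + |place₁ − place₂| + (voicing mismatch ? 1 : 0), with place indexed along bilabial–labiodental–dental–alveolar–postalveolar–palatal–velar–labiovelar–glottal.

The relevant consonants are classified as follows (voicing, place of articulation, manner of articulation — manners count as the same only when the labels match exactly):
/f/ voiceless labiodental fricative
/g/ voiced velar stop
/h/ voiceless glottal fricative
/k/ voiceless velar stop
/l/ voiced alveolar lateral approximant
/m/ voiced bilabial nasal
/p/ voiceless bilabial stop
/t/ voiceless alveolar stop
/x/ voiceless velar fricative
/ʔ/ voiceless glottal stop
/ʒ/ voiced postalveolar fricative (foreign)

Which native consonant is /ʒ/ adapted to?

/x/ is closest: same manner (fricative), place distance 2 (postalveolar→velar), voicing differs (+1); total 3. Next closest is /f/ at distance 4.

x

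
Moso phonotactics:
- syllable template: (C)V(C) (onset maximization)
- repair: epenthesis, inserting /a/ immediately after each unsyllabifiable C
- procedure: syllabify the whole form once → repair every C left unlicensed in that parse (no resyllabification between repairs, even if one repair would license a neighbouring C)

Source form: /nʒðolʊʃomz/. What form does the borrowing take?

naʒaðolʊʃomza

The consonants /n/, /ʒ/, /z/ cannot be parsed into a legal (C)V(C) syllable (at most one coda consonant is licensed; onsets are limited to one consonant).
Each unlicensed consonant becomes the onset of a new syllable: /n/ → /na/, /ʒ/ → /ʒa/, /z/ → /za/.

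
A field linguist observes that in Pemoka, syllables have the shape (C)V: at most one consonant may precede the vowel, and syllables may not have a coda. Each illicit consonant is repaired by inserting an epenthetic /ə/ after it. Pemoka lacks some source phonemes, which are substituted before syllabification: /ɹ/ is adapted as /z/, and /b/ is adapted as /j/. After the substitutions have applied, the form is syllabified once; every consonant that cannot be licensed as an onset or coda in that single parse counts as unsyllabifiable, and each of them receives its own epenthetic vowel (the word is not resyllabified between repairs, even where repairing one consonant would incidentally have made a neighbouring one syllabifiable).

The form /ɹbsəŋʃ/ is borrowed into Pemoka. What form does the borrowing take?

zəjəsəŋəʃə

Substitution: /ɹ/ → /z/, /b/ → /j/, giving /zjsəŋʃ/.
Under (C)V, the unsyllabifiable consonants are /z/, /j/, /ŋ/, /ʃ/ (no codas are permitted; onsets are limited to one consonant).
Epenthesis after each stranded consonant: /z/ → /zə/, /j/ → /jə/, /ŋ/ → /ŋə/, /ʃ/ → /ʃə/.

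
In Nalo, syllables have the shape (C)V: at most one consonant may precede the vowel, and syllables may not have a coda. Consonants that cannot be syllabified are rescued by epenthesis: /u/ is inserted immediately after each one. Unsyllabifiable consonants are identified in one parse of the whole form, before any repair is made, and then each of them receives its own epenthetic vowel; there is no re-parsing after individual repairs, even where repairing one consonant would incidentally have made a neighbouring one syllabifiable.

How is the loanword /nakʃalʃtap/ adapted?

nakuʃaluʃutapu

Syllabifying with onset maximization leaves /k/, /l/, /ʃ/, /p/ stranded (no codas are permitted; onsets are limited to one consonant).
Inserting the epenthetic vowel yields /k/ → /ku/, /l/ → /lu/, /ʃ/ → /ʃu/, /p/ → /pu/.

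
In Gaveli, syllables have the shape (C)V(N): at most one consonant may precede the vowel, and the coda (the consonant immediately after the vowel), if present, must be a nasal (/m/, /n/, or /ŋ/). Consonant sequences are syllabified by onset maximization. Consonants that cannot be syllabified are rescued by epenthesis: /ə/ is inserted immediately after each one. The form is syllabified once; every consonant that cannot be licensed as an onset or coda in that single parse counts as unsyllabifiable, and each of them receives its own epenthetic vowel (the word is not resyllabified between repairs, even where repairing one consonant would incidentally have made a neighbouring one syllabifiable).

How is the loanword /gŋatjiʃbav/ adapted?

The consonants /g/, /t/, /ʃ/, /v/ cannot be parsed into a legal (C)V(N) syllable (only a nasal (/m/, /n/, or /ŋ/) is licensed in coda position; onsets are limited to one consonant).
Epenthesis after each stranded consonant: /g/ → /gə/, /t/ → /tə/, /ʃ/ → /ʃə/, /v/ → /və/.

gəŋatəjiʃəbavə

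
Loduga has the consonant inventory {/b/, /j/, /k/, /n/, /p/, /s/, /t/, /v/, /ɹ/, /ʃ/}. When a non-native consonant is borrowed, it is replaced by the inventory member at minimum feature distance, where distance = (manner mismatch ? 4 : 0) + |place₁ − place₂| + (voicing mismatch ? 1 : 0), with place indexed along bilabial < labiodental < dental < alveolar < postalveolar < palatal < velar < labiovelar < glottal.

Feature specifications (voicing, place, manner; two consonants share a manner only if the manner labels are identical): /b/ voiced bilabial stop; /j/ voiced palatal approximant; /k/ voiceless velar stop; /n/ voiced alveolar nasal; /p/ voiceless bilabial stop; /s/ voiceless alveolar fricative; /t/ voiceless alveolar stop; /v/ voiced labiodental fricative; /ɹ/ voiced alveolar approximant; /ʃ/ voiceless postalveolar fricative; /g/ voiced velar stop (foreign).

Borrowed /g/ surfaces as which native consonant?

/k/ is closest: same manner (stop), place distance 0 (velar→velar), voicing differs (+1); total 1. Next closest is /t/ at distance 4.

k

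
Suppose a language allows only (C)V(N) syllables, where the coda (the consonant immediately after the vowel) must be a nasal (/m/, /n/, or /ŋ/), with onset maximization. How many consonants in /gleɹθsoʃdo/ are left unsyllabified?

4

Under (C)V(N), the unsyllabifiable consonants are /g/, /ɹ/, /θ/, /ʃ/ (only a nasal (/m/, /n/, or /ŋ/) is licensed in coda position; onsets are limited to one consonant).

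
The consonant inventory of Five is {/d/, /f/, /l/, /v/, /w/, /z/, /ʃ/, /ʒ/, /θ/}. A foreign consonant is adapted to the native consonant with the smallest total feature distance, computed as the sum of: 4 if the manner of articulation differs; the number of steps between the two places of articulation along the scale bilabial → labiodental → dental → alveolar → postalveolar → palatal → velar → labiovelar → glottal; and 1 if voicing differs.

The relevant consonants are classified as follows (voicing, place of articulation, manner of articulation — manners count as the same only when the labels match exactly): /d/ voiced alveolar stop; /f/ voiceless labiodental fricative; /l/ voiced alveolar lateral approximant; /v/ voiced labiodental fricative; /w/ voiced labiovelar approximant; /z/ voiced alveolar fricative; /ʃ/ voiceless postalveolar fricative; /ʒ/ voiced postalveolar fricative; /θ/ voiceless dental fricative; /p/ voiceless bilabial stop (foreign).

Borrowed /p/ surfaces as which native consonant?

d

/d/ is closest: same manner (stop), place distance 3 (bilabial→alveolar), voicing differs (+1); total 4. Next closest is /f/ at distance 5.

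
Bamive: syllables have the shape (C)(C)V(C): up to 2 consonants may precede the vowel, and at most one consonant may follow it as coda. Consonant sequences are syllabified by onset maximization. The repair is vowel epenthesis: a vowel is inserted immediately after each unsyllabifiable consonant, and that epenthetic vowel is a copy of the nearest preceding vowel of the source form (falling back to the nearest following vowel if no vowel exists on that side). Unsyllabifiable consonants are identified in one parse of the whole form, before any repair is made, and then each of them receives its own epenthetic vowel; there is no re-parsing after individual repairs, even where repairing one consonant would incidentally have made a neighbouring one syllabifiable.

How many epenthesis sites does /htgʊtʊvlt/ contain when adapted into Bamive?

3

The unsyllabifiable consonants are /h/, /l/, /t/; each receives one epenthetic vowel.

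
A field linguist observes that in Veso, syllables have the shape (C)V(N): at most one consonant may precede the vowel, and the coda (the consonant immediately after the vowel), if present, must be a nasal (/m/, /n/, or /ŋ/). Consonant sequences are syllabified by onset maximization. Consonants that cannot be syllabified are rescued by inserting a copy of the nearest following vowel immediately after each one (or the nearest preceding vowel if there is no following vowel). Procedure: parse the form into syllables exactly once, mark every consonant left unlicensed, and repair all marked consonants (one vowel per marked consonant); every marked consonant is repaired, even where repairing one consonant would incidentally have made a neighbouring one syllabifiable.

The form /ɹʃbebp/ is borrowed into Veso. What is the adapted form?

ɹeʃebebepe

Under (C)V(N), the unsyllabifiable consonants are /ɹ/, /ʃ/, /b/, /p/ (only a nasal (/m/, /n/, or /ŋ/) is licensed in coda position; onsets are limited to one consonant).
Epenthesis after each stranded consonant: /ɹ/ → /ɹe/, /ʃ/ → /ʃe/, /b/ → /be/, /p/ → /pe/.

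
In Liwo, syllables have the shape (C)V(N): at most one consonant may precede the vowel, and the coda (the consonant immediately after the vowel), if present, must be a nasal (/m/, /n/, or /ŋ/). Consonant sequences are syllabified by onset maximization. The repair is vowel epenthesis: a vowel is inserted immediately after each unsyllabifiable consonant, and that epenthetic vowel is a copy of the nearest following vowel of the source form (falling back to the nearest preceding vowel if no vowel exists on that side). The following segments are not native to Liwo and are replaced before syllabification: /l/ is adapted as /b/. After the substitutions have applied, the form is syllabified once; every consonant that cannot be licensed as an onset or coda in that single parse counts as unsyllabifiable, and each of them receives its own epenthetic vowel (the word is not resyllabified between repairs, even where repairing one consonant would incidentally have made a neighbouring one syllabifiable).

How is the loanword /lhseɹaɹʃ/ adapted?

Substitution: /l/ → /b/, giving /bhseɹaɹʃ/.
Under (C)V(N), the unsyllabifiable consonants are /b/, /h/, /ɹ/, /ʃ/ (only a nasal (/m/, /n/, or /ŋ/) is licensed in coda position; onsets are limited to one consonant).
Inserting the epenthetic vowel yields /b/ → /be/, /h/ → /he/, /ɹ/ → /ɹa/, /ʃ/ → /ʃa/.

beheseɹaɹaʃa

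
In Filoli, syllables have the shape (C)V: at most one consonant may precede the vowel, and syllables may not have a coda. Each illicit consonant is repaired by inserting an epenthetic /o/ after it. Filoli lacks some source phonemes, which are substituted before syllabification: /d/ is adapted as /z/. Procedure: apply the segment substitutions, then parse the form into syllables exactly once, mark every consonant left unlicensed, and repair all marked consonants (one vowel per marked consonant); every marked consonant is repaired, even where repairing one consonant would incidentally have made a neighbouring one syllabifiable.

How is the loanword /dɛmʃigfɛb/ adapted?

Substitution: /d/ → /z/, giving /zɛmʃigfɛb/.
Under (C)V, the unsyllabifiable consonants are /m/, /g/, /b/ (no codas are permitted; onsets are limited to one consonant).
Each unlicensed consonant becomes the onset of a new syllable: /m/ → /mo/, /g/ → /go/, /b/ → /bo/.

zɛmoʃigofɛbo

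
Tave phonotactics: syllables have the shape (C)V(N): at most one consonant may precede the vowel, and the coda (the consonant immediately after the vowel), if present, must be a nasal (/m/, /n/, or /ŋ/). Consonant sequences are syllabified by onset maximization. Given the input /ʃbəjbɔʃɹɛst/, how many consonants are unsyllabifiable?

5

The consonants /ʃ/, /j/, /ʃ/, /s/, /t/ cannot be parsed into a legal (C)V(N) syllable (only a nasal (/m/, /n/, or /ŋ/) is licensed in coda position; onsets are limited to one consonant).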